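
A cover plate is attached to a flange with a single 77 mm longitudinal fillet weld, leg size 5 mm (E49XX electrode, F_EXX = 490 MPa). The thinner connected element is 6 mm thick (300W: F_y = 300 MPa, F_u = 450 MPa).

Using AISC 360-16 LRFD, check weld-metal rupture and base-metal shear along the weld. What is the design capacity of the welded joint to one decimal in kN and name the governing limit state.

60.0 kN (weld metal governs)

Weld metal: throat = 0.707×5 = 3.535 mm, L = 77 mm. φR_n = 0.75 × 0.6 × 490 × 3.535 × 77 = 60.0 kN.
Base metal shear (6 mm plate): yield φR_n = 1.0×0.6×300×6×77 = 83.2 kN; rupture φR_n = 0.75×0.6×450×6×77 = 93.6 kN; take 83.2 kN (yield).
Governing: min(60.0, 83.2) = 60.0 kN → weld metal.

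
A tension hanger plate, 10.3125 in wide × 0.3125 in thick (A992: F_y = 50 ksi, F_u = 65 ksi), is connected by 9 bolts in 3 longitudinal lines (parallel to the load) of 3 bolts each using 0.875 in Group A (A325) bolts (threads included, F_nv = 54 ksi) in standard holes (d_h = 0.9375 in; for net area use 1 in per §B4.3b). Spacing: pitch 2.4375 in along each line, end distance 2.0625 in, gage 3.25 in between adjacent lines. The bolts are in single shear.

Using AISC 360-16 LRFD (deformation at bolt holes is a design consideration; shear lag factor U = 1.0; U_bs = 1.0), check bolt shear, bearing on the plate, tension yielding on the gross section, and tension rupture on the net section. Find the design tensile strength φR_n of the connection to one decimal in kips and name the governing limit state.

Bolt shear: A_b = π(0.875)²/4 = 0.60132 in². φR_n = 0.75 × 54 × 0.60132 × 9 × 1 = 219.2 kips.
Bearing (0.3125 in plate, F_u = 65 ksi): end bolts L_c = 2.0625 − 0.9375/2 = 1.59375, R_n = min(1.2×1.59375×0.3125×65, 2.4×0.875×0.3125×65) = 38.848 kips/bolt; interior L_c = 2.4375 − 0.9375 = 1.5, R_n = 36.563 kips/bolt. φR_n = 0.75 × (3×38.848 + 6×36.563) = 251.9 kips.
Tension yield (gross): A_g = 10.3125×0.3125 = 3.2227 in². φR_n = 0.90 × 50 × 3.2227 = 145.0 kips.
Tension rupture (net): A_n = (10.3125 − 3×1)×0.3125 = 2.2852 in² (U = 1.0, A_e = A_n). φR_n = 0.75 × 65 × 2.2852 = 111.4 kips.
Governing: min(219.2, 251.9, 145.0, 111.4) = 111.4 kips → net-section rupture.

111.4 kips (net-section rupture governs)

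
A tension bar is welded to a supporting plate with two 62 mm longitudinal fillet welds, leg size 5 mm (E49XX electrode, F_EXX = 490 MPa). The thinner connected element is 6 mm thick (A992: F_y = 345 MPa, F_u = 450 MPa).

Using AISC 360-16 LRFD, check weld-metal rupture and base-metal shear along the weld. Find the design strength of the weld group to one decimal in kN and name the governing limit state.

Weld metal: throat = 0.707×5 = 3.535 mm, L = 2×62 = 124 mm. φR_n = 0.75 × 0.6 × 490 × 3.535 × 124 = 96.7 kN.
Base metal shear (6 mm plate): yield φR_n = 1.0×0.6×345×6×124 = 154.0 kN; rupture φR_n = 0.75×0.6×450×6×124 = 150.7 kN; take 150.7 kN (rupture).
Governing: min(96.7, 150.7) = 96.7 kN → weld metal.

96.7 kN (weld metal governs)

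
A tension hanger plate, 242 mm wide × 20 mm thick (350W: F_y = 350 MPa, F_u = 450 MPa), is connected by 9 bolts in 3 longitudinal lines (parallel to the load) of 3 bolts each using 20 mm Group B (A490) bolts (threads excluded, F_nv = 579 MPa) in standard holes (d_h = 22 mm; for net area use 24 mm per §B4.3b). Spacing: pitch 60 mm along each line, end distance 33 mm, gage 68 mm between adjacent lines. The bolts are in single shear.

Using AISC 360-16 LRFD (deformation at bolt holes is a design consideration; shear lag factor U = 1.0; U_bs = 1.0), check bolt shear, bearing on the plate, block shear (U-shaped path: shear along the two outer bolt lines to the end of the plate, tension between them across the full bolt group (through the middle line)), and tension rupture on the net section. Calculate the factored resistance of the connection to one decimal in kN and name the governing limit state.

Bolt shear: A_b = π(20)²/4 = 314.16 mm². φR_n = 0.75 × 579 × 314.16 × 9 × 1 = 1227.8 kN.
Bearing (20 mm plate, F_u = 450 MPa): end bolts L_c = 33 − 22/2 = 22, R_n = min(1.2×22×20×450, 2.4×20×20×450) = 237.6 kN/bolt; interior L_c = 60 − 22 = 38, R_n = 410.4 kN/bolt. φR_n = 0.75 × (3×237.6 + 6×410.4) = 2381.4 kN.
Block shear: shear path 2×[33+2×60] = 2×153 mm, A_gv = 6120, A_nv = 2×(153 − 2.5×24)×20 = 3720 mm²; tension across gage: (136 − 2×24)×20 = 1760 mm². R_n = min(0.6×450×3720, 0.6×350×6120) + 1.0×450×1760 = min(1004.4, 1285.2) + 792 = 1796.4 kN. φR_n = 0.75 × 1796.4 = 1347.3 kN.
Tension rupture (net): A_n = (242 − 3×24)×20 = 3400 mm² (U = 1.0, A_e = A_n). φR_n = 0.75 × 450 × 3400 = 1147.5 kN.
Governing: min(1227.8, 2381.4, 1347.3, 1147.5) = 1147.5 kN → net-section rupture.

1147.5 kN (net-section rupture governs)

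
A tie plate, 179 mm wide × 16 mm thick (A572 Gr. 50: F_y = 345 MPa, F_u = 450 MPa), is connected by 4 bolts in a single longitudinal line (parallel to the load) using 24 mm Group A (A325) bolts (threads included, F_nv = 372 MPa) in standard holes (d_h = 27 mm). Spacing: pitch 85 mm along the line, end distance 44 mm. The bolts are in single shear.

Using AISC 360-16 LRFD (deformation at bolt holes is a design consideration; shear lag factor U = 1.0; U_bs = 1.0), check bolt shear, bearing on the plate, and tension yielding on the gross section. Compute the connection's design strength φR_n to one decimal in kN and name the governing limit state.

Bolt shear: A_b = π(24)²/4 = 452.39 mm². φR_n = 0.75 × 372 × 452.39 × 4 × 1 = 504.9 kN.
Bearing (16 mm plate, F_u = 450 MPa): end bolts L_c = 44 − 27/2 = 30.5, R_n = min(1.2×30.5×16×450, 2.4×24×16×450) = 263.52 kN/bolt; interior L_c = 85 − 27 = 58, R_n = 414.72 kN/bolt. φR_n = 0.75 × (1×263.52 + 3×414.72) = 1130.8 kN.
Tension yield (gross): A_g = 179×16 = 2864 mm². φR_n = 0.90 × 345 × 2864 = 889.3 kN.
Governing: min(504.9, 1130.8, 889.3) = 504.9 kN → bolt shear.

504.9 kN (bolt shear governs)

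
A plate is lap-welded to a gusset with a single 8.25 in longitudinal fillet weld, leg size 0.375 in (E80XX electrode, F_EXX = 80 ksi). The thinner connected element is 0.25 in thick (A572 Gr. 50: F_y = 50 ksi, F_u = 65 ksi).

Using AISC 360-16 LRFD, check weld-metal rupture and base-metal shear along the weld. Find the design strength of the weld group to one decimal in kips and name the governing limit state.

60.3 kips (base-metal shear governs)

Weld metal: throat = 0.707×0.375 = 0.26513 in, L = 8.25 in. φR_n = 0.75 × 0.6 × 80 × 0.26513 × 8.25 = 78.7 kips.
Base metal shear (0.25 in plate): yield φR_n = 1.0×0.6×50×0.25×8.25 = 61.9 kips; rupture φR_n = 0.75×0.6×65×0.25×8.25 = 60.3 kips; take 60.3 kips (rupture).
Governing: min(78.7, 60.3) = 60.3 kips → base-metal shear.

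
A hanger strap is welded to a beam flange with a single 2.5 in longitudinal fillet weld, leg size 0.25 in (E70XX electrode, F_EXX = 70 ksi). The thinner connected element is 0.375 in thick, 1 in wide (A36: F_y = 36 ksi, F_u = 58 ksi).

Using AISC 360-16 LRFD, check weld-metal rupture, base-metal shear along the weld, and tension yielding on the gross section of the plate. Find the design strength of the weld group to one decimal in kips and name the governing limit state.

12.2 kips (gross-section yield governs)

Weld metal: throat = 0.707×0.25 = 0.17675 in, L = 2.5 in. φR_n = 0.75 × 0.6 × 70 × 0.17675 × 2.5 = 13.9 kips.
Base metal shear (0.375 in plate): yield φR_n = 1.0×0.6×36×0.375×2.5 = 20.3 kips; rupture φR_n = 0.75×0.6×58×0.375×2.5 = 24.5 kips; take 20.3 kips (yield).
Tension yield (gross): A_g = 1×0.375 = 0.375 in². φR_n = 0.90 × 36 × 0.375 = 12.2 kips.
Governing: min(13.9, 20.3, 12.2) = 12.2 kips → gross-section yield.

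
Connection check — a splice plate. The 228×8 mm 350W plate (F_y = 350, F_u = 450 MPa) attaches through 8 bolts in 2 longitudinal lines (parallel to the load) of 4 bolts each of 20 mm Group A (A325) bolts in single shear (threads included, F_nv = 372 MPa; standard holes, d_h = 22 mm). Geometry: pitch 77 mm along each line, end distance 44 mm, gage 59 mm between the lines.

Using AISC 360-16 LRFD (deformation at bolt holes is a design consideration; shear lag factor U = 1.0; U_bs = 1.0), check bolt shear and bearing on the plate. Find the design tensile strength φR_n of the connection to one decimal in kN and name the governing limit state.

Bolt shear: A_b = π(20)²/4 = 314.16 mm². φR_n = 0.75 × 372 × 314.16 × 8 × 1 = 701.2 kN.
Bearing (8 mm plate, F_u = 450 MPa): end bolts L_c = 44 − 22/2 = 33, R_n = min(1.2×33×8×450, 2.4×20×8×450) = 142.56 kN/bolt; interior L_c = 77 − 22 = 55, R_n = 172.8 kN/bolt. φR_n = 0.75 × (2×142.56 + 6×172.8) = 991.4 kN.
Governing: min(701.2, 991.4) = 701.2 kN → bolt shear.

701.2 kN (bolt shear governs)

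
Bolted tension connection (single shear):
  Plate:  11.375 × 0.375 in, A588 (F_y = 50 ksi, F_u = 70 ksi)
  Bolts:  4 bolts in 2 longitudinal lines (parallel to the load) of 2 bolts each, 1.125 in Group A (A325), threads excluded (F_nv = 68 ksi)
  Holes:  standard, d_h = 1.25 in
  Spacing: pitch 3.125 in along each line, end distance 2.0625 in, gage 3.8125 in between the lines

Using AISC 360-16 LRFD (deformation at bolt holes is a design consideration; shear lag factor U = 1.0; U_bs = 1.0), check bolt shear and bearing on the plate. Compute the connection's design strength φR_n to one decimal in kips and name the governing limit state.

156.5 kips (bearing governs)

Bolt shear: A_b = π(1.125)²/4 = 0.99402 in². φR_n = 0.75 × 68 × 0.99402 × 4 × 1 = 202.8 kips.
Bearing (0.375 in plate, F_u = 70 ksi): end bolts L_c = 2.0625 − 1.25/2 = 1.4375, R_n = min(1.2×1.4375×0.375×70, 2.4×1.125×0.375×70) = 45.281 kips/bolt; interior L_c = 3.125 − 1.25 = 1.875, R_n = 59.063 kips/bolt. φR_n = 0.75 × (2×45.281 + 2×59.063) = 156.5 kips.
Governing: min(202.8, 156.5) = 156.5 kips → bearing.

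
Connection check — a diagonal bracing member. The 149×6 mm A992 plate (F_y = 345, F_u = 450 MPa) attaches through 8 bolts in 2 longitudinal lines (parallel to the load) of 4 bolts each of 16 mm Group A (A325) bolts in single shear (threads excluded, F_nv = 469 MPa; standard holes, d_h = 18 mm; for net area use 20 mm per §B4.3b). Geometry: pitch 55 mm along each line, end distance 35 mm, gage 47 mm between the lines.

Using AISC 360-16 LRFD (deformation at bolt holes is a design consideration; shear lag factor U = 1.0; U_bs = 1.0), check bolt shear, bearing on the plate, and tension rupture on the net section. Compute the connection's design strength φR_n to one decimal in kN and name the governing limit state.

Bolt shear: A_b = π(16)²/4 = 201.06 mm². φR_n = 0.75 × 469 × 201.06 × 8 × 1 = 565.8 kN.
Bearing (6 mm plate, F_u = 450 MPa): end bolts L_c = 35 − 18/2 = 26, R_n = min(1.2×26×6×450, 2.4×16×6×450) = 84.24 kN/bolt; interior L_c = 55 − 18 = 37, R_n = 103.68 kN/bolt. φR_n = 0.75 × (2×84.24 + 6×103.68) = 592.9 kN.
Tension rupture (net): A_n = (149 − 2×20)×6 = 654 mm² (U = 1.0, A_e = A_n). φR_n = 0.75 × 450 × 654 = 220.7 kN.
Governing: min(565.8, 592.9, 220.7) = 220.7 kN → net-section rupture.

220.7 kN (net-section rupture governs)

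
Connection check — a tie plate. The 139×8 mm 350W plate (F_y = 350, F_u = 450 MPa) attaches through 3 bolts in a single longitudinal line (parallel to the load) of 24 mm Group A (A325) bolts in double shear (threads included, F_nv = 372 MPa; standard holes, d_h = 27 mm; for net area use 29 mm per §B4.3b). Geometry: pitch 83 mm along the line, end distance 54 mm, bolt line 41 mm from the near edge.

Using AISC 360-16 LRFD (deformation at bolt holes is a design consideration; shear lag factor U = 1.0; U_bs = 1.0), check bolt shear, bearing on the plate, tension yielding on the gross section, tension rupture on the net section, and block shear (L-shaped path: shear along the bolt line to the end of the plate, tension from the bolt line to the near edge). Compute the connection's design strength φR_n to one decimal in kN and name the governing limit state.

297.0 kN (net-section rupture governs)

Bolt shear: A_b = π(24)²/4 = 452.39 mm². φR_n = 0.75 × 372 × 452.39 × 3 × 2 = 757.3 kN.
Bearing (8 mm plate, F_u = 450 MPa): end bolts L_c = 54 − 27/2 = 40.5, R_n = min(1.2×40.5×8×450, 2.4×24×8×450) = 174.96 kN/bolt; interior L_c = 83 − 27 = 56, R_n = 207.36 kN/bolt. φR_n = 0.75 × (1×174.96 + 2×207.36) = 442.3 kN.
Tension yield (gross): A_g = 139×8 = 1112 mm². φR_n = 0.90 × 350 × 1112 = 350.3 kN.
Tension rupture (net): A_n = (139 − 1×29)×8 = 880 mm² (U = 1.0, A_e = A_n). φR_n = 0.75 × 450 × 880 = 297.0 kN.
Block shear: shear path 1×[54+2×83] = 1×220 mm, A_gv = 1760, A_nv = 1×(220 − 2.5×29)×8 = 1180 mm²; tension to near edge: (41 − 0.5×29)×8 = 212 mm². R_n = min(0.6×450×1180, 0.6×350×1760) + 1.0×450×212 = min(318.6, 369.6) + 95.4 = 414 kN. φR_n = 0.75 × 414 = 310.5 kN.
Governing: min(757.3, 442.3, 350.3, 297.0, 310.5) = 297.0 kN → net-section rupture.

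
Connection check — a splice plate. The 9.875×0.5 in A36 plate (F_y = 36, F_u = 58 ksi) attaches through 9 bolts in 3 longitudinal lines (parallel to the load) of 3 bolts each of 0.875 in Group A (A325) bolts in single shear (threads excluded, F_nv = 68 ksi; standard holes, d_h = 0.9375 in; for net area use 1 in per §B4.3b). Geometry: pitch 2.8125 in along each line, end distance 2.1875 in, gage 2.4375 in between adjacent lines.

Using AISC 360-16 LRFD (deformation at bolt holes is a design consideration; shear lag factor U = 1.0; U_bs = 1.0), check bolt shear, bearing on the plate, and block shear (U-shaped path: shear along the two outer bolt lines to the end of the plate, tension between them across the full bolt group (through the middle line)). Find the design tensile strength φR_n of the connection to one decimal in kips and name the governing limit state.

Bolt shear: A_b = π(0.875)²/4 = 0.60132 in². φR_n = 0.75 × 68 × 0.60132 × 9 × 1 = 276.0 kips.
Bearing (0.5 in plate, F_u = 58 ksi): end bolts L_c = 2.1875 − 0.9375/2 = 1.71875, R_n = min(1.2×1.71875×0.5×58, 2.4×0.875×0.5×58) = 59.813 kips/bolt; interior L_c = 2.8125 − 0.9375 = 1.875, R_n = 60.9 kips/bolt. φR_n = 0.75 × (3×59.813 + 6×60.9) = 408.6 kips.
Block shear: shear path 2×[2.1875+2×2.8125] = 2×7.8125 in, A_gv = 7.8125, A_nv = 2×(7.8125 − 2.5×1)×0.5 = 5.3125 in²; tension across gage: (4.875 − 2×1)×0.5 = 1.4375 in². R_n = min(0.6×58×5.3125, 0.6×36×7.8125) + 1.0×58×1.4375 = min(184.88, 168.75) + 83.375 = 252.13 kips. φR_n = 0.75 × 252.13 = 189.1 kips.
Governing: min(276.0, 408.6, 189.1) = 189.1 kips → block shear.

189.1 kips (block shear governs)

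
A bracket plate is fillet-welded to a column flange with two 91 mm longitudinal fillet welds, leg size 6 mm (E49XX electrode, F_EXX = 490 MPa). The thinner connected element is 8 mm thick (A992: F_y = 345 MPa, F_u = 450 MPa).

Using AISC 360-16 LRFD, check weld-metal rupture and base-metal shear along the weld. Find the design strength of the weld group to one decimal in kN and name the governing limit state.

Weld metal: throat = 0.707×6 = 4.242 mm, L = 2×91 = 182 mm. φR_n = 0.75 × 0.6 × 490 × 4.242 × 182 = 170.2 kN.
Base metal shear (8 mm plate): yield φR_n = 1.0×0.6×345×8×182 = 301.4 kN; rupture φR_n = 0.75×0.6×450×8×182 = 294.8 kN; take 294.8 kN (rupture).
Governing: min(170.2, 294.8) = 170.2 kN → weld metal.

170.2 kN (weld metal governs)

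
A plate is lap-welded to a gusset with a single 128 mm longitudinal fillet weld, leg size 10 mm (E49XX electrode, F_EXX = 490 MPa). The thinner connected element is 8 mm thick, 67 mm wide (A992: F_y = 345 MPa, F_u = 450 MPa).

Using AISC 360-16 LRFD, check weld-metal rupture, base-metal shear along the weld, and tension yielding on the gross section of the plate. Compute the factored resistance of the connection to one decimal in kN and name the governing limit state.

Weld metal: throat = 0.707×10 = 7.07 mm, L = 128 mm. φR_n = 0.75 × 0.6 × 490 × 7.07 × 128 = 199.5 kN.
Base metal shear (8 mm plate): yield φR_n = 1.0×0.6×345×8×128 = 212.0 kN; rupture φR_n = 0.75×0.6×450×8×128 = 207.4 kN; take 207.4 kN (rupture).
Tension yield (gross): A_g = 67×8 = 536 mm². φR_n = 0.90 × 345 × 536 = 166.4 kN.
Governing: min(199.5, 207.4, 166.4) = 166.4 kN → gross-section yield.

166.4 kN (gross-section yield governs)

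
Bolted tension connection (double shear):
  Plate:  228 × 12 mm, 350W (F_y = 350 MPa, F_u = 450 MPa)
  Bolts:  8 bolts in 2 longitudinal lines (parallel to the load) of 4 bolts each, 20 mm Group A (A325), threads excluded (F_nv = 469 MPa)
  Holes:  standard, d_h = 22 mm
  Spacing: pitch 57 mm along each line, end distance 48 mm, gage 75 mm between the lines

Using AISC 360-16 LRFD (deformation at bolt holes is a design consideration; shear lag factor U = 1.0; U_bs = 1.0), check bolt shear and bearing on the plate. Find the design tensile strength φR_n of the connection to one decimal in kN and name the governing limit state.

1380.2 kN (bearing governs)

Bolt shear: A_b = π(20)²/4 = 314.16 mm². φR_n = 0.75 × 469 × 314.16 × 8 × 2 = 1768.1 kN.
Bearing (12 mm plate, F_u = 450 MPa): end bolts L_c = 48 − 22/2 = 37, R_n = min(1.2×37×12×450, 2.4×20×12×450) = 239.76 kN/bolt; interior L_c = 57 − 22 = 35, R_n = 226.8 kN/bolt. φR_n = 0.75 × (2×239.76 + 6×226.8) = 1380.2 kN.
Governing: min(1768.1, 1380.2) = 1380.2 kN → bearing.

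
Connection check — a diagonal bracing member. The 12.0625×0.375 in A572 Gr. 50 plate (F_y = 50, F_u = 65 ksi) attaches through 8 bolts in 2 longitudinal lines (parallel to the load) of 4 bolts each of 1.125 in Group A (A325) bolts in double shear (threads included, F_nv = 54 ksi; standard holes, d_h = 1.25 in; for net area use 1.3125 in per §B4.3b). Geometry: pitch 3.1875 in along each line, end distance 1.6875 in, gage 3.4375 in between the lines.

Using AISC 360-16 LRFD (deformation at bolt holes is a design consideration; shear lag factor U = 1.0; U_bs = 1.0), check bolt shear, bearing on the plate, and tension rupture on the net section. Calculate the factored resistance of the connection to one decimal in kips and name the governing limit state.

Bolt shear: A_b = π(1.125)²/4 = 0.99402 in². φR_n = 0.75 × 54 × 0.99402 × 8 × 2 = 644.1 kips.
Bearing (0.375 in plate, F_u = 65 ksi): end bolts L_c = 1.6875 − 1.25/2 = 1.0625, R_n = min(1.2×1.0625×0.375×65, 2.4×1.125×0.375×65) = 31.078 kips/bolt; interior L_c = 3.1875 − 1.25 = 1.9375, R_n = 56.672 kips/bolt. φR_n = 0.75 × (2×31.078 + 6×56.672) = 301.6 kips.
Tension rupture (net): A_n = (12.0625 − 2×1.3125)×0.375 = 3.5391 in² (U = 1.0, A_e = A_n). φR_n = 0.75 × 65 × 3.5391 = 172.5 kips.
Governing: min(644.1, 301.6, 172.5) = 172.5 kips → net-section rupture.

172.5 kips (net-section rupture governs)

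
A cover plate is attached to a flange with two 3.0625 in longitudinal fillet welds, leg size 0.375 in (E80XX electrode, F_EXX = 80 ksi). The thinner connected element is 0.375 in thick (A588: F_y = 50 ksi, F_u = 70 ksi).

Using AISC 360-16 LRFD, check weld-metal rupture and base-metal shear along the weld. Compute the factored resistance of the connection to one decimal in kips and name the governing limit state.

58.5 kips (weld metal governs)

Weld metal: throat = 0.707×0.375 = 0.26513 in, L = 2×3.0625 = 6.125 in. φR_n = 0.75 × 0.6 × 80 × 0.26513 × 6.125 = 58.5 kips.
Base metal shear (0.375 in plate): yield φR_n = 1.0×0.6×50×0.375×6.125 = 68.9 kips; rupture φR_n = 0.75×0.6×70×0.375×6.125 = 72.4 kips; take 68.9 kips (yield).
Governing: min(58.5, 68.9) = 58.5 kips → weld metal.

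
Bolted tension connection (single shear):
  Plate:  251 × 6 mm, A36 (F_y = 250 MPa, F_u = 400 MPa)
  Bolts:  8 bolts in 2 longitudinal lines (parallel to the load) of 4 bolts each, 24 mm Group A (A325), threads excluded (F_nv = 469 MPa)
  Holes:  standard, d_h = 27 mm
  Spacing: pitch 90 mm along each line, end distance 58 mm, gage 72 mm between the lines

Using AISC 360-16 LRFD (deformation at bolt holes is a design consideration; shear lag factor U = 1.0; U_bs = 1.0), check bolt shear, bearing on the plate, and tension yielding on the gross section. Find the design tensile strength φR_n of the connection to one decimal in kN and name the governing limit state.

338.9 kN (gross-section yield governs)

Bolt shear: A_b = π(24)²/4 = 452.39 mm². φR_n = 0.75 × 469 × 452.39 × 8 × 1 = 1273.0 kN.
Bearing (6 mm plate, F_u = 400 MPa): end bolts L_c = 58 − 27/2 = 44.5, R_n = min(1.2×44.5×6×400, 2.4×24×6×400) = 128.16 kN/bolt; interior L_c = 90 − 27 = 63, R_n = 138.24 kN/bolt. φR_n = 0.75 × (2×128.16 + 6×138.24) = 814.3 kN.
Tension yield (gross): A_g = 251×6 = 1506 mm². φR_n = 0.90 × 250 × 1506 = 338.9 kN.
Governing: min(1273.0, 814.3, 338.9) = 338.9 kN → gross-section yield.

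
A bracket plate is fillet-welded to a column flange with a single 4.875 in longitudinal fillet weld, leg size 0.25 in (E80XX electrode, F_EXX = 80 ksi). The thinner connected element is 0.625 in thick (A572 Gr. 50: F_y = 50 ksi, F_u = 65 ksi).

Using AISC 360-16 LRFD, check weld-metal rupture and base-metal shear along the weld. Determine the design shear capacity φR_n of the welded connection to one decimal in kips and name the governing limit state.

Weld metal: throat = 0.707×0.25 = 0.17675 in, L = 4.875 in. φR_n = 0.75 × 0.6 × 80 × 0.17675 × 4.875 = 31.0 kips.
Base metal shear (0.625 in plate): yield φR_n = 1.0×0.6×50×0.625×4.875 = 91.4 kips; rupture φR_n = 0.75×0.6×65×0.625×4.875 = 89.1 kips; take 89.1 kips (rupture).
Governing: min(31.0, 89.1) = 31.0 kips → weld metal.

31.0 kips (weld metal governs)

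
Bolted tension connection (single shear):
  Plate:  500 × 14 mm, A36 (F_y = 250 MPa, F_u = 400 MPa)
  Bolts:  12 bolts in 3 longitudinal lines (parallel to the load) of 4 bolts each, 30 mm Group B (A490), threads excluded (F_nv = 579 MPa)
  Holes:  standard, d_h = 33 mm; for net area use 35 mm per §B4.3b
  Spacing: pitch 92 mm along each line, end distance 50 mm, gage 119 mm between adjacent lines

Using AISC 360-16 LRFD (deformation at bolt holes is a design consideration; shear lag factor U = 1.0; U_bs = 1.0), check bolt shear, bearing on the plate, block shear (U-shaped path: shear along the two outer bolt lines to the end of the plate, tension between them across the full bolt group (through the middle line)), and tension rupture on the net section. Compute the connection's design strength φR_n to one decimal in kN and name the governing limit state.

1659.0 kN (net-section rupture governs)

Bolt shear: A_b = π(30)²/4 = 706.86 mm². φR_n = 0.75 × 579 × 706.86 × 12 × 1 = 3683.4 kN.
Bearing (14 mm plate, F_u = 400 MPa): end bolts L_c = 50 − 33/2 = 33.5, R_n = min(1.2×33.5×14×400, 2.4×30×14×400) = 225.12 kN/bolt; interior L_c = 92 − 33 = 59, R_n = 396.48 kN/bolt. φR_n = 0.75 × (3×225.12 + 9×396.48) = 3182.8 kN.
Block shear: shear path 2×[50+3×92] = 2×326 mm, A_gv = 9128, A_nv = 2×(326 − 3.5×35)×14 = 5698 mm²; tension across gage: (238 − 2×35)×14 = 2352 mm². R_n = min(0.6×400×5698, 0.6×250×9128) + 1.0×400×2352 = min(1367.5, 1369.2) + 940.8 = 2308.3 kN. φR_n = 0.75 × 2308.3 = 1731.2 kN.
Tension rupture (net): A_n = (500 − 3×35)×14 = 5530 mm² (U = 1.0, A_e = A_n). φR_n = 0.75 × 400 × 5530 = 1659.0 kN.
Governing: min(3683.4, 3182.8, 1731.2, 1659.0) = 1659.0 kN → net-section rupture.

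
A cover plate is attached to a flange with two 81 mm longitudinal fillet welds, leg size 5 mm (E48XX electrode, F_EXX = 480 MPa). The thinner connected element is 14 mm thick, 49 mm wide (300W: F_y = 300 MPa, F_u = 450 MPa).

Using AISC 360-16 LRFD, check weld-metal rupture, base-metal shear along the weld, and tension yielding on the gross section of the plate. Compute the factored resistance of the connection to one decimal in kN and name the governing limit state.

123.7 kN (weld metal governs)

Weld metal: throat = 0.707×5 = 3.535 mm, L = 2×81 = 162 mm. φR_n = 0.75 × 0.6 × 480 × 3.535 × 162 = 123.7 kN.
Base metal shear (14 mm plate): yield φR_n = 1.0×0.6×300×14×162 = 408.2 kN; rupture φR_n = 0.75×0.6×450×14×162 = 459.3 kN; take 408.2 kN (yield).
Tension yield (gross): A_g = 49×14 = 686 mm². φR_n = 0.90 × 300 × 686 = 185.2 kN.
Governing: min(123.7, 408.2, 185.2) = 123.7 kN → weld metal.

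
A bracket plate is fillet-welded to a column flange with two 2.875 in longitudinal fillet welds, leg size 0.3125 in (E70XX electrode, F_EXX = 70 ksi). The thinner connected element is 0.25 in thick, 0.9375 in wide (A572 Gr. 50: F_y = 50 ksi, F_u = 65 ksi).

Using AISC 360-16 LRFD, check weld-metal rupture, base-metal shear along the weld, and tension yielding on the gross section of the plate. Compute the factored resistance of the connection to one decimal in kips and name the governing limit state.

10.5 kips (gross-section yield governs)

Weld metal: throat = 0.707×0.3125 = 0.22094 in, L = 2×2.875 = 5.75 in. φR_n = 0.75 × 0.6 × 70 × 0.22094 × 5.75 = 40.0 kips.
Base metal shear (0.25 in plate): yield φR_n = 1.0×0.6×50×0.25×5.75 = 43.1 kips; rupture φR_n = 0.75×0.6×65×0.25×5.75 = 42.0 kips; take 42.0 kips (rupture).
Tension yield (gross): A_g = 0.9375×0.25 = 0.23438 in². φR_n = 0.90 × 50 × 0.23438 = 10.5 kips.
Governing: min(40.0, 42.0, 10.5) = 10.5 kips → gross-section yield.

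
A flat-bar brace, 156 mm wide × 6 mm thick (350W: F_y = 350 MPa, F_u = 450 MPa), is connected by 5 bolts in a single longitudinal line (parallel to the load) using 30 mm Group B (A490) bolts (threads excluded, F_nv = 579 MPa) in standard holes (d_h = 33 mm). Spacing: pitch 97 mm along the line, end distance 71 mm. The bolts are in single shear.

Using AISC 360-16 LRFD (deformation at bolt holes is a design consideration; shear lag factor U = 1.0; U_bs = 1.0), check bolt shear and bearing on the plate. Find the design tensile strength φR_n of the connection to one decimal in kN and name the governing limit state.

715.6 kN (bearing governs)

Bolt shear: A_b = π(30)²/4 = 706.86 mm². φR_n = 0.75 × 579 × 706.86 × 5 × 1 = 1534.8 kN.
Bearing (6 mm plate, F_u = 450 MPa): end bolts L_c = 71 − 33/2 = 54.5, R_n = min(1.2×54.5×6×450, 2.4×30×6×450) = 176.58 kN/bolt; interior L_c = 97 − 33 = 64, R_n = 194.4 kN/bolt. φR_n = 0.75 × (1×176.58 + 4×194.4) = 715.6 kN.
Governing: min(1534.8, 715.6) = 715.6 kN → bearing.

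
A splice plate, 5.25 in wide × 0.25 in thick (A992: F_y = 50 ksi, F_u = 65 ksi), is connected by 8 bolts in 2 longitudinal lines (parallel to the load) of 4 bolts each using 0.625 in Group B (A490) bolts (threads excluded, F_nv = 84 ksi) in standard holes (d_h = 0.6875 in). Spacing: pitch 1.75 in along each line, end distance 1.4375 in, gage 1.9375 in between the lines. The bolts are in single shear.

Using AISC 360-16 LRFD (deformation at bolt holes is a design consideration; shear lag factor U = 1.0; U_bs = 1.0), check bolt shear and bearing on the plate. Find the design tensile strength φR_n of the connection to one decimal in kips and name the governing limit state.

125.2 kips (bearing governs)

Bolt shear: A_b = π(0.625)²/4 = 0.3068 in². φR_n = 0.75 × 84 × 0.3068 × 8 × 1 = 154.6 kips.
Bearing (0.25 in plate, F_u = 65 ksi): end bolts L_c = 1.4375 − 0.6875/2 = 1.09375, R_n = min(1.2×1.09375×0.25×65, 2.4×0.625×0.25×65) = 21.328 kips/bolt; interior L_c = 1.75 − 0.6875 = 1.0625, R_n = 20.719 kips/bolt. φR_n = 0.75 × (2×21.328 + 6×20.719) = 125.2 kips.
Governing: min(154.6, 125.2) = 125.2 kips → bearing.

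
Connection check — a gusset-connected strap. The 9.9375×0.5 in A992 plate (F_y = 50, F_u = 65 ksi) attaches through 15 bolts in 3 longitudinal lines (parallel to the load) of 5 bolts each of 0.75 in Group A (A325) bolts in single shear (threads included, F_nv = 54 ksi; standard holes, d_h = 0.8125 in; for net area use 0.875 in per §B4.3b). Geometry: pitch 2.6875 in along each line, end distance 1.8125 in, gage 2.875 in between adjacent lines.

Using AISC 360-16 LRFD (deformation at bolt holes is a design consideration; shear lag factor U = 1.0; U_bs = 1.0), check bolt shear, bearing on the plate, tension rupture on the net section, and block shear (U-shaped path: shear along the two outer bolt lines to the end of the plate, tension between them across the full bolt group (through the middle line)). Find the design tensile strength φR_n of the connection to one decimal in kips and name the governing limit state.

178.2 kips (net-section rupture governs)

Bolt shear: A_b = π(0.75)²/4 = 0.44179 in². φR_n = 0.75 × 54 × 0.44179 × 15 × 1 = 268.4 kips.
Bearing (0.5 in plate, F_u = 65 ksi): end bolts L_c = 1.8125 − 0.8125/2 = 1.40625, R_n = min(1.2×1.40625×0.5×65, 2.4×0.75×0.5×65) = 54.844 kips/bolt; interior L_c = 2.6875 − 0.8125 = 1.875, R_n = 58.5 kips/bolt. φR_n = 0.75 × (3×54.844 + 12×58.5) = 649.9 kips.
Tension rupture (net): A_n = (9.9375 − 3×0.875)×0.5 = 3.6563 in² (U = 1.0, A_e = A_n). φR_n = 0.75 × 65 × 3.6563 = 178.2 kips.
Block shear: shear path 2×[1.8125+4×2.6875] = 2×12.5625 in, A_gv = 12.563, A_nv = 2×(12.5625 − 4.5×0.875)×0.5 = 8.625 in²; tension across gage: (5.75 − 2×0.875)×0.5 = 2 in². R_n = min(0.6×65×8.625, 0.6×50×12.563) + 1.0×65×2 = min(336.38, 376.89) + 130 = 466.38 kips. φR_n = 0.75 × 466.38 = 349.8 kips.
Governing: min(268.4, 649.9, 178.2, 349.8) = 178.2 kips → net-section rupture.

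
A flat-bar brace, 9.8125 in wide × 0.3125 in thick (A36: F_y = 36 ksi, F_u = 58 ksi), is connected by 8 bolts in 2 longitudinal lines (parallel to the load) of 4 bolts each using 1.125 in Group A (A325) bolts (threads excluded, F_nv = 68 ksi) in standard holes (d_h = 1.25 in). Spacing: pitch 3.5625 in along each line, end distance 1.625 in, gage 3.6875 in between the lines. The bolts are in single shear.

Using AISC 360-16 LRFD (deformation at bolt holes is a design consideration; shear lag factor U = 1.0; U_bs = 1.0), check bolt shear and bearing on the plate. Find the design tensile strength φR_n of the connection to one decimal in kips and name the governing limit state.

Bolt shear: A_b = π(1.125)²/4 = 0.99402 in². φR_n = 0.75 × 68 × 0.99402 × 8 × 1 = 405.6 kips.
Bearing (0.3125 in plate, F_u = 58 ksi): end bolts L_c = 1.625 − 1.25/2 = 1, R_n = min(1.2×1×0.3125×58, 2.4×1.125×0.3125×58) = 21.75 kips/bolt; interior L_c = 3.5625 − 1.25 = 2.3125, R_n = 48.938 kips/bolt. φR_n = 0.75 × (2×21.75 + 6×48.938) = 252.8 kips.
Governing: min(405.6, 252.8) = 252.8 kips → bearing.

252.8 kips (bearing governs)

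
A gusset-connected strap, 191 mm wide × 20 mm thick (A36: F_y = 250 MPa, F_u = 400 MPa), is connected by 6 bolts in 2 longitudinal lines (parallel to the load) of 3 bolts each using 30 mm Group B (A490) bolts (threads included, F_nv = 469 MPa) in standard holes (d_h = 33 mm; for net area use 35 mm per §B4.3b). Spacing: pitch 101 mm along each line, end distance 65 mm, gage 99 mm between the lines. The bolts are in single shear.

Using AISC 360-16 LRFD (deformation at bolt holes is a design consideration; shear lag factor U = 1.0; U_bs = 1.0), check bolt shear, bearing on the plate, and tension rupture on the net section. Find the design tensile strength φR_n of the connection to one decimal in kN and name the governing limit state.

726.0 kN (net-section rupture governs)

Bolt shear: A_b = π(30)²/4 = 706.86 mm². φR_n = 0.75 × 469 × 706.86 × 6 × 1 = 1491.8 kN.
Bearing (20 mm plate, F_u = 400 MPa): end bolts L_c = 65 − 33/2 = 48.5, R_n = min(1.2×48.5×20×400, 2.4×30×20×400) = 465.6 kN/bolt; interior L_c = 101 − 33 = 68, R_n = 576 kN/bolt. φR_n = 0.75 × (2×465.6 + 4×576) = 2426.4 kN.
Tension rupture (net): A_n = (191 − 2×35)×20 = 2420 mm² (U = 1.0, A_e = A_n). φR_n = 0.75 × 400 × 2420 = 726.0 kN.
Governing: min(1491.8, 2426.4, 726.0) = 726.0 kN → net-section rupture.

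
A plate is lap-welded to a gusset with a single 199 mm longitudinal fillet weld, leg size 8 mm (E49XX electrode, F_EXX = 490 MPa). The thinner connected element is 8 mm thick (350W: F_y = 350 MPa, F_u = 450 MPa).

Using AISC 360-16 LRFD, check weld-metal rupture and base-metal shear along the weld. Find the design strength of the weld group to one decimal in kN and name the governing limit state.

Weld metal: throat = 0.707×8 = 5.656 mm, L = 199 mm. φR_n = 0.75 × 0.6 × 490 × 5.656 × 199 = 248.2 kN.
Base metal shear (8 mm plate): yield φR_n = 1.0×0.6×350×8×199 = 334.3 kN; rupture φR_n = 0.75×0.6×450×8×199 = 322.4 kN; take 322.4 kN (rupture).
Governing: min(248.2, 322.4) = 248.2 kN → weld metal.

248.2 kN (weld metal governs)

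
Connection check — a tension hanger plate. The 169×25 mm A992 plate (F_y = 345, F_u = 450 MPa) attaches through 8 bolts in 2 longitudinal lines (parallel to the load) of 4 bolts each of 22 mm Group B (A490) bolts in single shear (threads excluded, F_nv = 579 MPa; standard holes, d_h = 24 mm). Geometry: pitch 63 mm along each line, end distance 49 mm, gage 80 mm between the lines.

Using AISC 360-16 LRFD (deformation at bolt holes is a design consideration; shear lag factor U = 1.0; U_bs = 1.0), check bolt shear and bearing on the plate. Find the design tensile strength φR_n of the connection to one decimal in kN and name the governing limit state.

1320.6 kN (bolt shear governs)

Bolt shear: A_b = π(22)²/4 = 380.13 mm². φR_n = 0.75 × 579 × 380.13 × 8 × 1 = 1320.6 kN.
Bearing (25 mm plate, F_u = 450 MPa): end bolts L_c = 49 − 24/2 = 37, R_n = min(1.2×37×25×450, 2.4×22×25×450) = 499.5 kN/bolt; interior L_c = 63 − 24 = 39, R_n = 526.5 kN/bolt. φR_n = 0.75 × (2×499.5 + 6×526.5) = 3118.5 kN.
Governing: min(1320.6, 3118.5) = 1320.6 kN → bolt shear.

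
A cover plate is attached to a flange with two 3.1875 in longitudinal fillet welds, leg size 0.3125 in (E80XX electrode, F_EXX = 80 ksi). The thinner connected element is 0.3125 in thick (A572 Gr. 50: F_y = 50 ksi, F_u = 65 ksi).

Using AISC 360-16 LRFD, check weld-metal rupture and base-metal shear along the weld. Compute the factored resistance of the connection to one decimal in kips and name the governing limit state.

50.7 kips (weld metal governs)

Weld metal: throat = 0.707×0.3125 = 0.22094 in, L = 2×3.1875 = 6.375 in. φR_n = 0.75 × 0.6 × 80 × 0.22094 × 6.375 = 50.7 kips.
Base metal shear (0.3125 in plate): yield φR_n = 1.0×0.6×50×0.3125×6.375 = 59.8 kips; rupture φR_n = 0.75×0.6×65×0.3125×6.375 = 58.3 kips; take 58.3 kips (rupture).
Governing: min(50.7, 58.3) = 50.7 kips → weld metal.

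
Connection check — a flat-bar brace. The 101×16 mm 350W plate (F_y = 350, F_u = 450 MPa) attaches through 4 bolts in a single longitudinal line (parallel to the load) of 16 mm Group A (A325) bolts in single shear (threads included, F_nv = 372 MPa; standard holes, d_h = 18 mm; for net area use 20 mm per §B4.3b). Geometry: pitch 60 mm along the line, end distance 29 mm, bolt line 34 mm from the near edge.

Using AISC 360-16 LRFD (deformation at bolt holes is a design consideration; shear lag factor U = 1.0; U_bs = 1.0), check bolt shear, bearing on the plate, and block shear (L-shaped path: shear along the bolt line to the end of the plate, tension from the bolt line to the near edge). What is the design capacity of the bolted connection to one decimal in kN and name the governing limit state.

Bolt shear: A_b = π(16)²/4 = 201.06 mm². φR_n = 0.75 × 372 × 201.06 × 4 × 1 = 224.4 kN.
Bearing (16 mm plate, F_u = 450 MPa): end bolts L_c = 29 − 18/2 = 20, R_n = min(1.2×20×16×450, 2.4×16×16×450) = 172.8 kN/bolt; interior L_c = 60 − 18 = 42, R_n = 276.48 kN/bolt. φR_n = 0.75 × (1×172.8 + 3×276.48) = 751.7 kN.
Block shear: shear path 1×[29+3×60] = 1×209 mm, A_gv = 3344, A_nv = 1×(209 − 3.5×20)×16 = 2224 mm²; tension to near edge: (34 − 0.5×20)×16 = 384 mm². R_n = min(0.6×450×2224, 0.6×350×3344) + 1.0×450×384 = min(600.48, 702.24) + 172.8 = 773.28 kN. φR_n = 0.75 × 773.28 = 580.0 kN.
Governing: min(224.4, 751.7, 580.0) = 224.4 kN → bolt shear.

224.4 kN (bolt shear governs)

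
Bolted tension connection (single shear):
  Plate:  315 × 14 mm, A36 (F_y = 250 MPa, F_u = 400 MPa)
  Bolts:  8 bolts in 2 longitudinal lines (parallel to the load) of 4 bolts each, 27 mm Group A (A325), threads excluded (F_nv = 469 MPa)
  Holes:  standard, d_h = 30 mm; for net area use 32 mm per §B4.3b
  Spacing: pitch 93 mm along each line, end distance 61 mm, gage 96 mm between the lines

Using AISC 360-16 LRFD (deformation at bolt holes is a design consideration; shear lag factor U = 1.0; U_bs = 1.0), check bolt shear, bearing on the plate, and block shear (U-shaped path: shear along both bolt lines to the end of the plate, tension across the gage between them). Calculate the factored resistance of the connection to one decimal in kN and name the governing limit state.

1339.8 kN (block shear governs)

Bolt shear: A_b = π(27)²/4 = 572.56 mm². φR_n = 0.75 × 469 × 572.56 × 8 × 1 = 1611.2 kN.
Bearing (14 mm plate, F_u = 400 MPa): end bolts L_c = 61 − 30/2 = 46, R_n = min(1.2×46×14×400, 2.4×27×14×400) = 309.12 kN/bolt; interior L_c = 93 − 30 = 63, R_n = 362.88 kN/bolt. φR_n = 0.75 × (2×309.12 + 6×362.88) = 2096.6 kN.
Block shear: shear path 2×[61+3×93] = 2×340 mm, A_gv = 9520, A_nv = 2×(340 − 3.5×32)×14 = 6384 mm²; tension across gage: (96 − 1×32)×14 = 896 mm². R_n = min(0.6×400×6384, 0.6×250×9520) + 1.0×400×896 = min(1532.2, 1428) + 358.4 = 1786.4 kN. φR_n = 0.75 × 1786.4 = 1339.8 kN.
Governing: min(1611.2, 2096.6, 1339.8) = 1339.8 kN → block shear.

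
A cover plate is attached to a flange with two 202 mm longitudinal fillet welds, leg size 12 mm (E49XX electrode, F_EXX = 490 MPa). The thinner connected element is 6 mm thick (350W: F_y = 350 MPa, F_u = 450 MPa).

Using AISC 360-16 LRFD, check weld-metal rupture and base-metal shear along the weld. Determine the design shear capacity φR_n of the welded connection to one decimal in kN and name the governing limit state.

490.9 kN (base-metal shear governs)

Weld metal: throat = 0.707×12 = 8.484 mm, L = 2×202 = 404 mm. φR_n = 0.75 × 0.6 × 490 × 8.484 × 404 = 755.8 kN.
Base metal shear (6 mm plate): yield φR_n = 1.0×0.6×350×6×404 = 509.0 kN; rupture φR_n = 0.75×0.6×450×6×404 = 490.9 kN; take 490.9 kN (rupture).
Governing: min(755.8, 490.9) = 490.9 kN → base-metal shear.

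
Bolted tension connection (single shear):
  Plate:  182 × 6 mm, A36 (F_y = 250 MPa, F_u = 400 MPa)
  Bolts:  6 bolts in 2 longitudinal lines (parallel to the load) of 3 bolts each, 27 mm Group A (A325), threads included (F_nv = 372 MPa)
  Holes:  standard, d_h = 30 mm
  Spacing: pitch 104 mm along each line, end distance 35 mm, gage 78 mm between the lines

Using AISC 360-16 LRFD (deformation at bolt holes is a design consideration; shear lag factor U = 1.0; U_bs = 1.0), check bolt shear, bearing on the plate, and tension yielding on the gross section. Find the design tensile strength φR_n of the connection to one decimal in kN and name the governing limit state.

Bolt shear: A_b = π(27)²/4 = 572.56 mm². φR_n = 0.75 × 372 × 572.56 × 6 × 1 = 958.5 kN.
Bearing (6 mm plate, F_u = 400 MPa): end bolts L_c = 35 − 30/2 = 20, R_n = min(1.2×20×6×400, 2.4×27×6×400) = 57.6 kN/bolt; interior L_c = 104 − 30 = 74, R_n = 155.52 kN/bolt. φR_n = 0.75 × (2×57.6 + 4×155.52) = 553.0 kN.
Tension yield (gross): A_g = 182×6 = 1092 mm². φR_n = 0.90 × 250 × 1092 = 245.7 kN.
Governing: min(958.5, 553.0, 245.7) = 245.7 kN → gross-section yield.

245.7 kN (gross-section yield governs)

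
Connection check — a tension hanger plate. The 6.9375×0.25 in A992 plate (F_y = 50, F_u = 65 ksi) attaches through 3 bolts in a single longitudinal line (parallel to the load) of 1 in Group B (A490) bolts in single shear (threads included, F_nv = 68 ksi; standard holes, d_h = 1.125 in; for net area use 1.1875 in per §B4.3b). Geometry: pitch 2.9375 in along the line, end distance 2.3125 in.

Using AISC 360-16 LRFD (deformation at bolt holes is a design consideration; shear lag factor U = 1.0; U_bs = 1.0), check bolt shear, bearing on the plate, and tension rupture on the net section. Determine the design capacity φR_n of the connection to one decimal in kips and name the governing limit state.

70.1 kips (net-section rupture governs)

Bolt shear: A_b = π(1)²/4 = 0.7854 in². φR_n = 0.75 × 68 × 0.7854 × 3 × 1 = 120.2 kips.
Bearing (0.25 in plate, F_u = 65 ksi): end bolts L_c = 2.3125 − 1.125/2 = 1.75, R_n = min(1.2×1.75×0.25×65, 2.4×1×0.25×65) = 34.125 kips/bolt; interior L_c = 2.9375 − 1.125 = 1.8125, R_n = 35.344 kips/bolt. φR_n = 0.75 × (1×34.125 + 2×35.344) = 78.6 kips.
Tension rupture (net): A_n = (6.9375 − 1×1.1875)×0.25 = 1.4375 in² (U = 1.0, A_e = A_n). φR_n = 0.75 × 65 × 1.4375 = 70.1 kips.
Governing: min(120.2, 78.6, 70.1) = 70.1 kips → net-section rupture.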